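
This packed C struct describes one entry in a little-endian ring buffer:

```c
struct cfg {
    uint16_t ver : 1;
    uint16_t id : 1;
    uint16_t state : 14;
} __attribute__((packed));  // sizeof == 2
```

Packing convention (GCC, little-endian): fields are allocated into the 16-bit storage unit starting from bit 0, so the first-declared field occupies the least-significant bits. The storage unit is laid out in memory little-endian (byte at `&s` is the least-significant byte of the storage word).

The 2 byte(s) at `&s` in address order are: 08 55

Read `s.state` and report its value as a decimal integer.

[0]=0x08 [1]=0x55 (little-endian) → word 0x5508
ver [0+:1] = (word>>0) & 0x1 = 0
id [1+:1] = (word>>1) & 0x1 = 0
state [2+:14] = (word>>2) & 0x3fff = 5442  ←

5442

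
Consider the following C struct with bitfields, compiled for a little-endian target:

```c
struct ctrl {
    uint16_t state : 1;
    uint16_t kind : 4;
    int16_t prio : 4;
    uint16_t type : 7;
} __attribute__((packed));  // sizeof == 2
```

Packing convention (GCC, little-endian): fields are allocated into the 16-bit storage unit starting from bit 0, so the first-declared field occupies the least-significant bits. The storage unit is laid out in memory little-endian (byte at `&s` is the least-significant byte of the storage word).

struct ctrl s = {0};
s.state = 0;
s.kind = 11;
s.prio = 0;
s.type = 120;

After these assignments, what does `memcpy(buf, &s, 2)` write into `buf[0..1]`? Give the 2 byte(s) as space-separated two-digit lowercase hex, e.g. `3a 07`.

16 f0

state:1 = 0 → 0x0 << 0 → word 0x0000
kind:4 = 11 → 0xb << 1 → word 0x0016
prio:4 = 0 → 0x0 << 5 → word 0x0016
type:7 = 120 → 0x78 << 9 → word 0xf016
word = 0xf016 → little-endian bytes:
  [0]=0x16  [1]=0xf0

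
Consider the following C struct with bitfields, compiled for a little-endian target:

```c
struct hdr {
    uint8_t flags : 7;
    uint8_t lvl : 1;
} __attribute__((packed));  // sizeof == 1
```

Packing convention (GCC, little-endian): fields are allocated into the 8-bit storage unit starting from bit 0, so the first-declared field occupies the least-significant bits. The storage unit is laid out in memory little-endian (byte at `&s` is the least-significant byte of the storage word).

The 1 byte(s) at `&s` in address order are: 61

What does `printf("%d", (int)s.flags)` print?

[0]=0x61 (little-endian) → word 0x61
flags:7 @ bit 0 → (0x61>>0)&0x7f = 0x61  ←
lvl:1 @ bit 7 → (0x61>>7)&0x1 = 0x0

97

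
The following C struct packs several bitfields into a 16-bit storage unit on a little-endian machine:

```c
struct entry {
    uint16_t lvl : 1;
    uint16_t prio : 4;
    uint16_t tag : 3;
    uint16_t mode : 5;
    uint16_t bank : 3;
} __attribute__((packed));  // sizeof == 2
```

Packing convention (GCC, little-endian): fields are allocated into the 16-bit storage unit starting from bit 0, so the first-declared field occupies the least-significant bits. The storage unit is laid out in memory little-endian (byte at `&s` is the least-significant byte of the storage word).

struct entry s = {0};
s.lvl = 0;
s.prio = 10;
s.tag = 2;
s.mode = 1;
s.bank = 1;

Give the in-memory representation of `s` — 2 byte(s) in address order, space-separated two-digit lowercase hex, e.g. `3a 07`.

[0+:1] lvl=0 & 0x1 = 0x0; word=0x0000
[1+:4] prio=10 & 0xf = 0xa; word=0x0014
[5+:3] tag=2 & 0x7 = 0x2; word=0x0054
[8+:5] mode=1 & 0x1f = 0x1; word=0x0154
[13+:3] bank=1 & 0x7 = 0x1; word=0x2154
word = 0x2154 → little-endian bytes:
  [0]=0x54  [1]=0x21

54 21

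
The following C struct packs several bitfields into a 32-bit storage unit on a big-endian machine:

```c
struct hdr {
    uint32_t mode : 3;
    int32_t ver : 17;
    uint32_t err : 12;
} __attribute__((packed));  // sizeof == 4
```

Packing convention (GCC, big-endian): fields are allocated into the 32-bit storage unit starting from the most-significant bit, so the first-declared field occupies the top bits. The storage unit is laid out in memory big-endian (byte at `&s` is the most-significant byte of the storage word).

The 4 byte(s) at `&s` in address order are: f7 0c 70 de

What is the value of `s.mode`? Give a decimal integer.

[0]=0xf7 [1]=0x0c [2]=0x70 [3]=0xde (big-endian) → word 0xf70c70de
mode:3 @ bit 29 → (0xf70c70de>>29)&0x7 = 0x7  ←
ver:17 @ bit 12 → (0xf70c70de>>12)&0x1ffff = 0x170c7
err:12 @ bit 0 → (0xf70c70de>>0)&0xfff = 0xde

7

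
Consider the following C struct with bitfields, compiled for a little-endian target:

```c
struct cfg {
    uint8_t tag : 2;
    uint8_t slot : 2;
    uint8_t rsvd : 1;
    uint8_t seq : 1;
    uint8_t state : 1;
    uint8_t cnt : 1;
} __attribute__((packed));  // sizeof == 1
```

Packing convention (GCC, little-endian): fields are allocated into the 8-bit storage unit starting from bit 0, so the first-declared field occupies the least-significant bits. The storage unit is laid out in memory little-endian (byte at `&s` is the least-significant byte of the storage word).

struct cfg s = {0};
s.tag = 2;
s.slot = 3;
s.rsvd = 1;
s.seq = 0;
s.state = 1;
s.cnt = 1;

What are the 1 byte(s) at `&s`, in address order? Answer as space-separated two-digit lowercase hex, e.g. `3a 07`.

de

tag:2 = 2 → 0x2 << 0 → word 0x02
slot:2 = 3 → 0x3 << 2 → word 0x0e
rsvd:1 = 1 → 0x1 << 4 → word 0x1e
seq:1 = 0 → 0x0 << 5 → word 0x1e
state:1 = 1 → 0x1 << 6 → word 0x5e
cnt:1 = 1 → 0x1 << 7 → word 0xde
word = 0xde → little-endian bytes:
  [0]=0xde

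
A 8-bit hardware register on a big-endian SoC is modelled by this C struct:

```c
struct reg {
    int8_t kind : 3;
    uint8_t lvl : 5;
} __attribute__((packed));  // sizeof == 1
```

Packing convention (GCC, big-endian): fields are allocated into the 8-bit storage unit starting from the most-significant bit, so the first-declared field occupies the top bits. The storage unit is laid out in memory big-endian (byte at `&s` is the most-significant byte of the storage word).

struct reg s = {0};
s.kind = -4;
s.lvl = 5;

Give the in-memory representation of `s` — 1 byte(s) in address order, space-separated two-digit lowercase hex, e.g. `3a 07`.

kind:3 = -4 → 0x4 << 5 → word 0x80
lvl:5 = 5 → 0x5 << 0 → word 0x85
word = 0x85 → big-endian bytes:
  [0]=0x85

85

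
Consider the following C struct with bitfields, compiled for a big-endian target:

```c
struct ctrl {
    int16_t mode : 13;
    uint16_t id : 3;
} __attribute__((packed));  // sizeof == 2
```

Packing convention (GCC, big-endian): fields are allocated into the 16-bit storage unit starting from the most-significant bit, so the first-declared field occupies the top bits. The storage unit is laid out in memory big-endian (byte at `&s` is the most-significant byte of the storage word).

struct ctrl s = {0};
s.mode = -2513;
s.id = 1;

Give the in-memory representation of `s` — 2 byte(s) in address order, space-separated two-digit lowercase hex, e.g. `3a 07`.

mode (13b) val=-2513 bits=0x162f at bit 3: 0xb178
id (3b) val=1 bits=0x1 at bit 0: 0xb179
word = 0xb179 → big-endian bytes:
  [0]=0xb1  [1]=0x79

b1 79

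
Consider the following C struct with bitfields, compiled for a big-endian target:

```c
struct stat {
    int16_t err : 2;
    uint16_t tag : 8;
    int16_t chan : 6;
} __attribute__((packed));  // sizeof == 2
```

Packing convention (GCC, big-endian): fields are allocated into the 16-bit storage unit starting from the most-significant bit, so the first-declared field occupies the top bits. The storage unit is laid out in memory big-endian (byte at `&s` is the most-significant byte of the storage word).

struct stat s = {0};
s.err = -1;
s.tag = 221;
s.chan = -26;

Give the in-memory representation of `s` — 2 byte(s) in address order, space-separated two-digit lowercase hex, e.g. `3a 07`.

[14+:2] err=-1 & 0x3 = 0x3; word=0xc000
[6+:8] tag=221 & 0xff = 0xdd; word=0xf740
[0+:6] chan=-26 & 0x3f = 0x26; word=0xf766
word = 0xf766 → big-endian bytes:
  [0]=0xf7  [1]=0x66

f7 66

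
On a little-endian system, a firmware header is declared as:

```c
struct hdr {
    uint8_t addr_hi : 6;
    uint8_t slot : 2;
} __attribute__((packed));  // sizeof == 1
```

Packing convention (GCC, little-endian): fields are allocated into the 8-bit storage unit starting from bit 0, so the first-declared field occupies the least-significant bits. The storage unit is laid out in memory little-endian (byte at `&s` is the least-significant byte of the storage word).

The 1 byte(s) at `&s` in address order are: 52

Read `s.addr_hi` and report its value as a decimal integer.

18

[0]=0x52 (little-endian) → word 0x52
addr_hi:6 @ bit 0 → (0x52>>0)&0x3f = 0x12  ←
slot:2 @ bit 6 → (0x52>>6)&0x3 = 0x1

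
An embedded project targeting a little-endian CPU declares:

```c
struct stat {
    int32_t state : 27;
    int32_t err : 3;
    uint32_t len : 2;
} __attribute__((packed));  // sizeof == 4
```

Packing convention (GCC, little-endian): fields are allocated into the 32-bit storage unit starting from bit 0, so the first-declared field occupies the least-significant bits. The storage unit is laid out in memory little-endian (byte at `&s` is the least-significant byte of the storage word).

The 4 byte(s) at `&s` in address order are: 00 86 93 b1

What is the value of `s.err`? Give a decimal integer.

[0]=0x00 [1]=0x86 [2]=0x93 [3]=0xb1 (little-endian) → word 0xb1938600
state [0+:27] = (word>>0) & 0x7ffffff = 26445312
err [27+:3] = (word>>27) & 0x7 = 6  ←
len [30+:2] = (word>>30) & 0x3 = 2
err signed 3b, MSB=1: 6 - 8 = -2

-2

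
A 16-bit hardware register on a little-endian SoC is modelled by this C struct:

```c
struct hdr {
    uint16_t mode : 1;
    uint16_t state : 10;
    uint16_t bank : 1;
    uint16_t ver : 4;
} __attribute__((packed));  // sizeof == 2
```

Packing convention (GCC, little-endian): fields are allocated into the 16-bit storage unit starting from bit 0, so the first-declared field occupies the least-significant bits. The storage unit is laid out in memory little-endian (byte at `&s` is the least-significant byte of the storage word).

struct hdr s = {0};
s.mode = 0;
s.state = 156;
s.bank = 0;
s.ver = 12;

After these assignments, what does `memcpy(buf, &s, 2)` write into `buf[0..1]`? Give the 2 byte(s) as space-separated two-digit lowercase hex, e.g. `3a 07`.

mode:1 = 0 → 0x0 << 0 → word 0x0000
state:10 = 156 → 0x9c << 1 → word 0x0138
bank:1 = 0 → 0x0 << 11 → word 0x0138
ver:4 = 12 → 0xc << 12 → word 0xc138
word = 0xc138 → little-endian bytes:
  [0]=0x38  [1]=0xc1

38 c1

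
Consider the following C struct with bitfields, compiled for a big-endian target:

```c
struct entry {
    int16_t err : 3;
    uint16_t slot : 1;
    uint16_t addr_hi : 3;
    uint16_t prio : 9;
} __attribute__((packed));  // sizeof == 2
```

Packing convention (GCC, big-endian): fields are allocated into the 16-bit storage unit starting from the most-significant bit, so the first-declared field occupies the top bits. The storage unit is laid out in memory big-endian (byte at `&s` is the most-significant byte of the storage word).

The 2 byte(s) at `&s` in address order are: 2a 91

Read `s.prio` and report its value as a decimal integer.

[0]=0x2a [1]=0x91 (big-endian) → word 0x2a91
err [13+:3] = (word>>13) & 0x7 = 1
slot [12+:1] = (word>>12) & 0x1 = 0
addr_hi [9+:3] = (word>>9) & 0x7 = 5
prio [0+:9] = (word>>0) & 0x1ff = 145  ←

145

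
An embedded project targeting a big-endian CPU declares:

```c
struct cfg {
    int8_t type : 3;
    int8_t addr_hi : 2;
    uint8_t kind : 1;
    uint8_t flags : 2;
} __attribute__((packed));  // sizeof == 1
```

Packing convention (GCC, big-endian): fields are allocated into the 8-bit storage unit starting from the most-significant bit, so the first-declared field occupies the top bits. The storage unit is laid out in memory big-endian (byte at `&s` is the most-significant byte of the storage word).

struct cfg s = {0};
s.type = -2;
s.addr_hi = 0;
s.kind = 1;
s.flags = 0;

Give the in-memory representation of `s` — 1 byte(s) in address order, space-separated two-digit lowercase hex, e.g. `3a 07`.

type (3b) val=-2 bits=0x6 at bit 5: 0xc0
addr_hi (2b) val=0 bits=0x0 at bit 3: 0xc0
kind (1b) val=1 bits=0x1 at bit 2: 0xc4
flags (2b) val=0 bits=0x0 at bit 0: 0xc4
word = 0xc4 → big-endian bytes:
  [0]=0xc4

c4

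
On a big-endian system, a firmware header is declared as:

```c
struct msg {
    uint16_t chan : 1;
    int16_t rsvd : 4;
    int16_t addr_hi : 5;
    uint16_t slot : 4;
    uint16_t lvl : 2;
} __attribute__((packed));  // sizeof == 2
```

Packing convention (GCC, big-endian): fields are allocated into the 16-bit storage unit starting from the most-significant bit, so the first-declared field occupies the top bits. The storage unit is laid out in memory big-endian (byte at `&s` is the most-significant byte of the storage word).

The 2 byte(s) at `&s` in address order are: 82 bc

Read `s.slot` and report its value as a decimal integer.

[0]=0x82 [1]=0xbc (big-endian) → word 0x82bc
chan:1 @ bit 15 → (0x82bc>>15)&0x1 = 0x1
rsvd:4 @ bit 11 → (0x82bc>>11)&0xf = 0x0
addr_hi:5 @ bit 6 → (0x82bc>>6)&0x1f = 0xa
slot:4 @ bit 2 → (0x82bc>>2)&0xf = 0xf  ←
lvl:2 @ bit 0 → (0x82bc>>0)&0x3 = 0x0

15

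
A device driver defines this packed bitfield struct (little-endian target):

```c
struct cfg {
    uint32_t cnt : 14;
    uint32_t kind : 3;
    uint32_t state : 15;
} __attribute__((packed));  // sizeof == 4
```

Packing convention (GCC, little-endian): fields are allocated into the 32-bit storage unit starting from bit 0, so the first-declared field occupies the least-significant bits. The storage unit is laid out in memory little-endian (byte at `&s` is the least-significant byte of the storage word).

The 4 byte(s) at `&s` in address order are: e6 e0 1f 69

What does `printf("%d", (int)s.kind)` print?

[0]=0xe6 [1]=0xe0 [2]=0x1f [3]=0x69 (little-endian) → word 0x691fe0e6
cnt [0+:14] = (word>>0) & 0x3fff = 8422
kind [14+:3] = (word>>14) & 0x7 = 7  ←
state [17+:15] = (word>>17) & 0x7fff = 13455

7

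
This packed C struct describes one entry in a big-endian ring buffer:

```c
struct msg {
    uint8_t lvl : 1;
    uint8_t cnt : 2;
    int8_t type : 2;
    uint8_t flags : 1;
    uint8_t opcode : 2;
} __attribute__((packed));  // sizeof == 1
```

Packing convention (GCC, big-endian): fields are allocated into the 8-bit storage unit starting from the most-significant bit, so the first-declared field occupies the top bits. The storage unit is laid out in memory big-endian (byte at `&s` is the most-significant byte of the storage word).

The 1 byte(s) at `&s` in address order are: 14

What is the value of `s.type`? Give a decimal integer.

[0]=0x14 (big-endian) → word 0x14
lvl:1 @ bit 7 → (0x14>>7)&0x1 = 0x0
cnt:2 @ bit 5 → (0x14>>5)&0x3 = 0x0
type:2 @ bit 3 → (0x14>>3)&0x3 = 0x2  ←
flags:1 @ bit 2 → (0x14>>2)&0x1 = 0x1
opcode:2 @ bit 0 → (0x14>>0)&0x3 = 0x0
type signed 2b, MSB=1: 2 - 4 = -2

-2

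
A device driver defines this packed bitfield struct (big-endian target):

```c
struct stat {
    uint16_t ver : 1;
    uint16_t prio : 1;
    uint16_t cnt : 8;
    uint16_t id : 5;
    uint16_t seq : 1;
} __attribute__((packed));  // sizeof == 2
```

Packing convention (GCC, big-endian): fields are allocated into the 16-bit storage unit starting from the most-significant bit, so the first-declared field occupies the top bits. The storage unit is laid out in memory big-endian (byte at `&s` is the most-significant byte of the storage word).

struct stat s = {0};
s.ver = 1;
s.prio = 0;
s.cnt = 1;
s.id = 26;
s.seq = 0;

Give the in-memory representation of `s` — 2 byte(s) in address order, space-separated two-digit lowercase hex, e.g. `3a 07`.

80 74

[15+:1] ver=1 & 0x1 = 0x1; word=0x8000
[14+:1] prio=0 & 0x1 = 0x0; word=0x8000
[6+:8] cnt=1 & 0xff = 0x1; word=0x8040
[1+:5] id=26 & 0x1f = 0x1a; word=0x8074
[0+:1] seq=0 & 0x1 = 0x0; word=0x8074
word = 0x8074 → big-endian bytes:
  [0]=0x80  [1]=0x74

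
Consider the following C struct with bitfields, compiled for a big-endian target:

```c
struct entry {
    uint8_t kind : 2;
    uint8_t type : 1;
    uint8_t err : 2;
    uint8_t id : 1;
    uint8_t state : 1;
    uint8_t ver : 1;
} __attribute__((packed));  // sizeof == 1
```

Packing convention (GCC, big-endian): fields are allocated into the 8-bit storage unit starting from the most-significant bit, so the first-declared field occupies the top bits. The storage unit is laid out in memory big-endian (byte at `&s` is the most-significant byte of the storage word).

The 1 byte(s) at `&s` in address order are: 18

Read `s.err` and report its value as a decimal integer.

[0]=0x18 (big-endian) → word 0x18
kind:2 @ bit 6 → (0x18>>6)&0x3 = 0x0
type:1 @ bit 5 → (0x18>>5)&0x1 = 0x0
err:2 @ bit 3 → (0x18>>3)&0x3 = 0x3  ←
id:1 @ bit 2 → (0x18>>2)&0x1 = 0x0
state:1 @ bit 1 → (0x18>>1)&0x1 = 0x0
ver:1 @ bit 0 → (0x18>>0)&0x1 = 0x0

3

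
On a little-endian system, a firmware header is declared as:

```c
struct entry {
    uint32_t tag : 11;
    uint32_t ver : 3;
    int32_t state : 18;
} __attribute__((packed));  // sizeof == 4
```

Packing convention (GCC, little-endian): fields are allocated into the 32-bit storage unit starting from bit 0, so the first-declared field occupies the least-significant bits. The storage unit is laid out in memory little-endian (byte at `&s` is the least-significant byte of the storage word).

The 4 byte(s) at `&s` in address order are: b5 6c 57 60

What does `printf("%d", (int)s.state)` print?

[0]=0xb5 [1]=0x6c [2]=0x57 [3]=0x60 (little-endian) → word 0x60576cb5
tag [0+:11] = (word>>0) & 0x7ff = 1205
ver [11+:3] = (word>>11) & 0x7 = 5
state [14+:18] = (word>>14) & 0x3ffff = 98653  ←
state signed 18b, MSB=0: value = 98653

98653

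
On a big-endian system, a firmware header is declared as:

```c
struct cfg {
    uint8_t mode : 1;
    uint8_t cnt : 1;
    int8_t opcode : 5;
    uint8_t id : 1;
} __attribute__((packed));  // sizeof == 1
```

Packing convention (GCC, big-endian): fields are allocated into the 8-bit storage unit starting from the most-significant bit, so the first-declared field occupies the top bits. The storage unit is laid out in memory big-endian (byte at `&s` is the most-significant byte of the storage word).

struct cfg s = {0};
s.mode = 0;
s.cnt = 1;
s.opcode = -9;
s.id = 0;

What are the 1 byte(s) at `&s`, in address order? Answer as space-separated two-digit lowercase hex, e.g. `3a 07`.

6e

[7+:1] mode=0 & 0x1 = 0x0; word=0x00
[6+:1] cnt=1 & 0x1 = 0x1; word=0x40
[1+:5] opcode=-9 & 0x1f = 0x17; word=0x6e
[0+:1] id=0 & 0x1 = 0x0; word=0x6e
word = 0x6e → big-endian bytes:
  [0]=0x6e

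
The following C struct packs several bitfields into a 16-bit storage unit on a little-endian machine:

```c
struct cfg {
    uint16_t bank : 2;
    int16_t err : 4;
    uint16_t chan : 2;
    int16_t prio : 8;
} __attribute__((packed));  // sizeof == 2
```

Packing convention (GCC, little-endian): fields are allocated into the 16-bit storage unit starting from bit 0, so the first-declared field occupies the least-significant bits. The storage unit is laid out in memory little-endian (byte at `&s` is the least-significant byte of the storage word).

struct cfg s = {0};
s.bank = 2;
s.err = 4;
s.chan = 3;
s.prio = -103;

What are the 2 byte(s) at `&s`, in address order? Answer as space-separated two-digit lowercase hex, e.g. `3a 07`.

[0+:2] bank=2 & 0x3 = 0x2; word=0x0002
[2+:4] err=4 & 0xf = 0x4; word=0x0012
[6+:2] chan=3 & 0x3 = 0x3; word=0x00d2
[8+:8] prio=-103 & 0xff = 0x99; word=0x99d2
word = 0x99d2 → little-endian bytes:
  [0]=0xd2  [1]=0x99

d2 99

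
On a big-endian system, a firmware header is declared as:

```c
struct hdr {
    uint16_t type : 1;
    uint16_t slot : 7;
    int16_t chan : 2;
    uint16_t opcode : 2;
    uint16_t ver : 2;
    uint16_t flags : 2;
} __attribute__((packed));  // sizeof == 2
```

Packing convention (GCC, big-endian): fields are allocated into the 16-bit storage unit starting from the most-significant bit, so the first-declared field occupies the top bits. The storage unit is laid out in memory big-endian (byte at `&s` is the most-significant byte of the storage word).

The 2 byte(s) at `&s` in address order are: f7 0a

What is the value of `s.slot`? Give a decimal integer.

119

[0]=0xf7 [1]=0x0a (big-endian) → word 0xf70a
type [15+:1] = (word>>15) & 0x1 = 1
slot [8+:7] = (word>>8) & 0x7f = 119  ←
chan [6+:2] = (word>>6) & 0x3 = 0
opcode [4+:2] = (word>>4) & 0x3 = 0
ver [2+:2] = (word>>2) & 0x3 = 2
flags [0+:2] = (word>>0) & 0x3 = 2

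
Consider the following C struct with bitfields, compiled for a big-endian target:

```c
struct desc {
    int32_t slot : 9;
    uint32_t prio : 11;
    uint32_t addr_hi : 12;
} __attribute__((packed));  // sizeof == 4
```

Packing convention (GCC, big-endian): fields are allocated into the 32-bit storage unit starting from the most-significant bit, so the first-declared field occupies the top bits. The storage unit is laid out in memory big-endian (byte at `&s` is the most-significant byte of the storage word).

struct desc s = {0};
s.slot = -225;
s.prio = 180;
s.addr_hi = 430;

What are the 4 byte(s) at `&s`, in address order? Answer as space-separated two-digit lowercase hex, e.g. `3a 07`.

slot (9b) val=-225 bits=0x11f at bit 23: 0x8f800000
prio (11b) val=180 bits=0xb4 at bit 12: 0x8f8b4000
addr_hi (12b) val=430 bits=0x1ae at bit 0: 0x8f8b41ae
word = 0x8f8b41ae → big-endian bytes:
  [0]=0x8f  [1]=0x8b  [2]=0x41  [3]=0xae

8f 8b 41 ae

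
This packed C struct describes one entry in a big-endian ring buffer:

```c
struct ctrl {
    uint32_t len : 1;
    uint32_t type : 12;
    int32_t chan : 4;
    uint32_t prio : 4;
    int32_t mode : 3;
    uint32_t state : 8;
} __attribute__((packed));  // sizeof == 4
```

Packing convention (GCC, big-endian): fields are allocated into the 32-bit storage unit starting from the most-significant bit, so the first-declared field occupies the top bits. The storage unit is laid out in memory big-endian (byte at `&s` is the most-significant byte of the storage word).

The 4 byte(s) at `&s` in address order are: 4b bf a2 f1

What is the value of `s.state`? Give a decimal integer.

[0]=0x4b [1]=0xbf [2]=0xa2 [3]=0xf1 (big-endian) → word 0x4bbfa2f1
len [31+:1] = (word>>31) & 0x1 = 0
type [19+:12] = (word>>19) & 0xfff = 2423
chan [15+:4] = (word>>15) & 0xf = 15
prio [11+:4] = (word>>11) & 0xf = 4
mode [8+:3] = (word>>8) & 0x7 = 2
state [0+:8] = (word>>0) & 0xff = 241  ←

241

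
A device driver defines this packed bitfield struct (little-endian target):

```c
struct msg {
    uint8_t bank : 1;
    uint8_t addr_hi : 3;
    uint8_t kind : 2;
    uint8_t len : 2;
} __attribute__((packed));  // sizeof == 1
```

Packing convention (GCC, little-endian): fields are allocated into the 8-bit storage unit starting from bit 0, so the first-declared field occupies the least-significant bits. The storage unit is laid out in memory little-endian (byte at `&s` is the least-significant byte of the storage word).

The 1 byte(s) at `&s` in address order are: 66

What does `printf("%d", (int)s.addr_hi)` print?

3

[0]=0x66 (little-endian) → word 0x66
bank:1 @ bit 0 → (0x66>>0)&0x1 = 0x0
addr_hi:3 @ bit 1 → (0x66>>1)&0x7 = 0x3  ←
kind:2 @ bit 4 → (0x66>>4)&0x3 = 0x2
len:2 @ bit 6 → (0x66>>6)&0x3 = 0x1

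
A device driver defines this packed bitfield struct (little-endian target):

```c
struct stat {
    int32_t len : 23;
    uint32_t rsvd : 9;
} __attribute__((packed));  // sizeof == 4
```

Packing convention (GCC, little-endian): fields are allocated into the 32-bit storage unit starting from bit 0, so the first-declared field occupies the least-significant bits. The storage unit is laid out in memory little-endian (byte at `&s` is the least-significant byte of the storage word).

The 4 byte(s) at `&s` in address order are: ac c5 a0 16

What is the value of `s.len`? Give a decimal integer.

2147756

[0]=0xac [1]=0xc5 [2]=0xa0 [3]=0x16 (little-endian) → word 0x16a0c5ac
len [0+:23] = (word>>0) & 0x7fffff = 2147756  ←
rsvd [23+:9] = (word>>23) & 0x1ff = 45
len signed 23b, MSB=0: value = 2147756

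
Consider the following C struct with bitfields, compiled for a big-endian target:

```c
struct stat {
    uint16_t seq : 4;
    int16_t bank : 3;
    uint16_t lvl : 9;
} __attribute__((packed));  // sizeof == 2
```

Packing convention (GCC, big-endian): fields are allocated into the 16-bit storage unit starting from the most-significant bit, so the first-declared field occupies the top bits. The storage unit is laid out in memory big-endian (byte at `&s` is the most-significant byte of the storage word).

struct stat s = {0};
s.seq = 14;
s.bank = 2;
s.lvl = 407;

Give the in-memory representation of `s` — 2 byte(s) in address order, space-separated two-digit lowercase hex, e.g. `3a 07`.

seq (4b) val=14 bits=0xe at bit 12: 0xe000
bank (3b) val=2 bits=0x2 at bit 9: 0xe400
lvl (9b) val=407 bits=0x197 at bit 0: 0xe597
word = 0xe597 → big-endian bytes:
  [0]=0xe5  [1]=0x97

e5 97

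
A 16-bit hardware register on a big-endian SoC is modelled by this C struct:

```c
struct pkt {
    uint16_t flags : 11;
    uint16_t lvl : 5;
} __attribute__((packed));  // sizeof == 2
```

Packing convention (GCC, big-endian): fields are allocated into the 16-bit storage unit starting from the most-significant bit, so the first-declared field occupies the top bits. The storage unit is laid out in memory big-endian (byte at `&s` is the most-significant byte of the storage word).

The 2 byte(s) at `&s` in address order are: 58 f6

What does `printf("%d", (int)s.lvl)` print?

[0]=0x58 [1]=0xf6 (big-endian) → word 0x58f6
flags [5+:11] = (word>>5) & 0x7ff = 711
lvl [0+:5] = (word>>0) & 0x1f = 22  ←

22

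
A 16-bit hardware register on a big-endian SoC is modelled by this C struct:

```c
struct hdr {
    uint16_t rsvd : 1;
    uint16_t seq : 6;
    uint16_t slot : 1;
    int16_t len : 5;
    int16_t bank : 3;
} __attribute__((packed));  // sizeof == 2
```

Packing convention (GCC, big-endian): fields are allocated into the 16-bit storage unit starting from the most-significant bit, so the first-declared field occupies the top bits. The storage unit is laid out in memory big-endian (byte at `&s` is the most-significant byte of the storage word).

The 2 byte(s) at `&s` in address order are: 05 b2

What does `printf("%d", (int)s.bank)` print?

[0]=0x05 [1]=0xb2 (big-endian) → word 0x05b2
rsvd:1 @ bit 15 → (0x05b2>>15)&0x1 = 0x0
seq:6 @ bit 9 → (0x05b2>>9)&0x3f = 0x2
slot:1 @ bit 8 → (0x05b2>>8)&0x1 = 0x1
len:5 @ bit 3 → (0x05b2>>3)&0x1f = 0x16
bank:3 @ bit 0 → (0x05b2>>0)&0x7 = 0x2  ←
bank signed 3b, MSB=0: value = 2

2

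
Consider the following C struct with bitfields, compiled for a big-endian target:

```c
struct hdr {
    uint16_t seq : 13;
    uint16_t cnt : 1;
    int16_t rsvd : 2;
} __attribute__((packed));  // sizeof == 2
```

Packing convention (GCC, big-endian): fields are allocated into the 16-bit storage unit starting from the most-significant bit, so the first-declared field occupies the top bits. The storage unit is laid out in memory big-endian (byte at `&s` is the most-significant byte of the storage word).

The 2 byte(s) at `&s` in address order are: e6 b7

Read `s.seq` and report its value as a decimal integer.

7382

[0]=0xe6 [1]=0xb7 (big-endian) → word 0xe6b7
seq:13 @ bit 3 → (0xe6b7>>3)&0x1fff = 0x1cd6  ←
cnt:1 @ bit 2 → (0xe6b7>>2)&0x1 = 0x1
rsvd:2 @ bit 0 → (0xe6b7>>0)&0x3 = 0x3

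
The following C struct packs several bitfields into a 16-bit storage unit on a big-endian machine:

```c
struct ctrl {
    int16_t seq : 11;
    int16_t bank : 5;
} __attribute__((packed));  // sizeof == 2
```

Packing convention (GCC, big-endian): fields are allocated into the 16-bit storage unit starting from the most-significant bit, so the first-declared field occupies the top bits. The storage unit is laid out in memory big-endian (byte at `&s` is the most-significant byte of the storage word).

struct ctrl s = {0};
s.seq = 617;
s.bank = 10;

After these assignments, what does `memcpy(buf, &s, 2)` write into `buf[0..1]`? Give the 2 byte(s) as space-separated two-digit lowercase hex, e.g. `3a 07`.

seq (11b) val=617 bits=0x269 at bit 5: 0x4d20
bank (5b) val=10 bits=0xa at bit 0: 0x4d2a
word = 0x4d2a → big-endian bytes:
  [0]=0x4d  [1]=0x2a

4d 2a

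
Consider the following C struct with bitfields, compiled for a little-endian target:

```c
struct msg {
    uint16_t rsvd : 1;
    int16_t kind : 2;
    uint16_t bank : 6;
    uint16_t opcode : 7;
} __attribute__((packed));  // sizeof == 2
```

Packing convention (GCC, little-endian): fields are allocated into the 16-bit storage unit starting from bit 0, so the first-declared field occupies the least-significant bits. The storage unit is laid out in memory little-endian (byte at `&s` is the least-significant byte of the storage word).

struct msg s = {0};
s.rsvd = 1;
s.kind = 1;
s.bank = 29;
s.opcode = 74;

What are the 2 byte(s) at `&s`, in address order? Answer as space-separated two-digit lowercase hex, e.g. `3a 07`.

eb 94

rsvd:1 = 1 → 0x1 << 0 → word 0x0001
kind:2 = 1 → 0x1 << 1 → word 0x0003
bank:6 = 29 → 0x1d << 3 → word 0x00eb
opcode:7 = 74 → 0x4a << 9 → word 0x94eb
word = 0x94eb → little-endian bytes:
  [0]=0xeb  [1]=0x94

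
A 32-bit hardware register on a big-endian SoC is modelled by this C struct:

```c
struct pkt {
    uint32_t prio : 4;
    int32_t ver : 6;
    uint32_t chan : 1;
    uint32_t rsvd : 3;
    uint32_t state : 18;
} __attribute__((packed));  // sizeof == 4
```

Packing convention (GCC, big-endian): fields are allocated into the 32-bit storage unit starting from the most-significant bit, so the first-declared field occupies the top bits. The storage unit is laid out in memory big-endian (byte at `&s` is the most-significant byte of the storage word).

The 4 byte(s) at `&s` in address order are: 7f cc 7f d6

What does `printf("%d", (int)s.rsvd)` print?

3

[0]=0x7f [1]=0xcc [2]=0x7f [3]=0xd6 (big-endian) → word 0x7fcc7fd6
prio [28+:4] = (word>>28) & 0xf = 7
ver [22+:6] = (word>>22) & 0x3f = 63
chan [21+:1] = (word>>21) & 0x1 = 0
rsvd [18+:3] = (word>>18) & 0x7 = 3  ←
state [0+:18] = (word>>0) & 0x3ffff = 32726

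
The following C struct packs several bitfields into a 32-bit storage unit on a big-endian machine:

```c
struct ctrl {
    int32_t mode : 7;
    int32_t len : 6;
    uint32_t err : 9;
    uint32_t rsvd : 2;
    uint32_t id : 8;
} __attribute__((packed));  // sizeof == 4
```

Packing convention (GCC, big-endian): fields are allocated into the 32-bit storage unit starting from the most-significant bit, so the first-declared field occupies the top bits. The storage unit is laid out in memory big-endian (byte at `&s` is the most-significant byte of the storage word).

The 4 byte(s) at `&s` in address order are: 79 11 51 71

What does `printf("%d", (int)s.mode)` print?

60

[0]=0x79 [1]=0x11 [2]=0x51 [3]=0x71 (big-endian) → word 0x79115171
mode [25+:7] = (word>>25) & 0x7f = 60  ←
len [19+:6] = (word>>19) & 0x3f = 34
err [10+:9] = (word>>10) & 0x1ff = 84
rsvd [8+:2] = (word>>8) & 0x3 = 1
id [0+:8] = (word>>0) & 0xff = 113
mode signed 7b, MSB=0: value = 60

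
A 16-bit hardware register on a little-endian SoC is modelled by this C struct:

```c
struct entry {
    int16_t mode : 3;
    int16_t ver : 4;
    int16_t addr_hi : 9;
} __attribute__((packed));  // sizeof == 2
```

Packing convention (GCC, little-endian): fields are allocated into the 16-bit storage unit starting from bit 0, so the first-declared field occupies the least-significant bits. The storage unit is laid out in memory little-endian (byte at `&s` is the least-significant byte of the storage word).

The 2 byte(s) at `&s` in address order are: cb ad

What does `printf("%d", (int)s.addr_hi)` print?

-165

[0]=0xcb [1]=0xad (little-endian) → word 0xadcb
mode:3 @ bit 0 → (0xadcb>>0)&0x7 = 0x3
ver:4 @ bit 3 → (0xadcb>>3)&0xf = 0x9
addr_hi:9 @ bit 7 → (0xadcb>>7)&0x1ff = 0x15b  ←
addr_hi signed 9b, MSB=1: 347 - 512 = -165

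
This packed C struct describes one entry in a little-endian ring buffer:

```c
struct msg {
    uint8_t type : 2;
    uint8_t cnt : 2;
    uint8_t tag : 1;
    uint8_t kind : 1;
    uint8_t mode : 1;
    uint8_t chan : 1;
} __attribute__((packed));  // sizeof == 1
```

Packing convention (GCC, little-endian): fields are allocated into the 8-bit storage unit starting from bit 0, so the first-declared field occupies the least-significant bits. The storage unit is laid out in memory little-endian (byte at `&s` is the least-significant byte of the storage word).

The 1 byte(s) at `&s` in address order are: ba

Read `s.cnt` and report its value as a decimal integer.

[0]=0xba (little-endian) → word 0xba
type:2 @ bit 0 → (0xba>>0)&0x3 = 0x2
cnt:2 @ bit 2 → (0xba>>2)&0x3 = 0x2  ←
tag:1 @ bit 4 → (0xba>>4)&0x1 = 0x1
kind:1 @ bit 5 → (0xba>>5)&0x1 = 0x1
mode:1 @ bit 6 → (0xba>>6)&0x1 = 0x0
chan:1 @ bit 7 → (0xba>>7)&0x1 = 0x1

2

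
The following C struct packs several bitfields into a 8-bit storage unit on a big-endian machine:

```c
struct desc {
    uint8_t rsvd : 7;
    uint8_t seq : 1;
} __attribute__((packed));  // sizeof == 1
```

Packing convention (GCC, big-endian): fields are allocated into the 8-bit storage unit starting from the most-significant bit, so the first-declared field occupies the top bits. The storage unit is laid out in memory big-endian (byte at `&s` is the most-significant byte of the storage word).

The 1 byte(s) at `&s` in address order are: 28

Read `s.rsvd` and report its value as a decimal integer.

20

[0]=0x28 (big-endian) → word 0x28
rsvd:7 @ bit 1 → (0x28>>1)&0x7f = 0x14  ←
seq:1 @ bit 0 → (0x28>>0)&0x1 = 0x0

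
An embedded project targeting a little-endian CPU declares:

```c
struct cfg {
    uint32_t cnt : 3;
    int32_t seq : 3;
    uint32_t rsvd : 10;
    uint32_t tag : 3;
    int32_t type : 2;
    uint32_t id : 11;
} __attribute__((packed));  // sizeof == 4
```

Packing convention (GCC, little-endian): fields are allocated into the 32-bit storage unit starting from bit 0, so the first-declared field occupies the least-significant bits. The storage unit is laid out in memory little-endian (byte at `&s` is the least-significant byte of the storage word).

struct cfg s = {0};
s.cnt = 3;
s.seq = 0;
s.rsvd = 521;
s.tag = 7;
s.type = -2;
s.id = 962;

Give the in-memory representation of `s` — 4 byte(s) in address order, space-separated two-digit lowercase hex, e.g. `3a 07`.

43 82 57 78

[0+:3] cnt=3 & 0x7 = 0x3; word=0x00000003
[3+:3] seq=0 & 0x7 = 0x0; word=0x00000003
[6+:10] rsvd=521 & 0x3ff = 0x209; word=0x00008243
[16+:3] tag=7 & 0x7 = 0x7; word=0x00078243
[19+:2] type=-2 & 0x3 = 0x2; word=0x00178243
[21+:11] id=962 & 0x7ff = 0x3c2; word=0x78578243
word = 0x78578243 → little-endian bytes:
  [0]=0x43  [1]=0x82  [2]=0x57  [3]=0x78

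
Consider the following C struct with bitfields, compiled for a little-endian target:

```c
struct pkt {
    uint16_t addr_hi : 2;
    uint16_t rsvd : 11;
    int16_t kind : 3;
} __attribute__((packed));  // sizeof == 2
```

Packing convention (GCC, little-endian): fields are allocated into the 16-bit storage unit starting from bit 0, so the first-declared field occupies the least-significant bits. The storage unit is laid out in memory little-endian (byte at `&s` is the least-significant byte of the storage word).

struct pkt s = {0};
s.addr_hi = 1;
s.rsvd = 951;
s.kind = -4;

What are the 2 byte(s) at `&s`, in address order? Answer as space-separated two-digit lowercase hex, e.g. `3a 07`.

dd 8e

[0+:2] addr_hi=1 & 0x3 = 0x1; word=0x0001
[2+:11] rsvd=951 & 0x7ff = 0x3b7; word=0x0edd
[13+:3] kind=-4 & 0x7 = 0x4; word=0x8edd
word = 0x8edd → little-endian bytes:
  [0]=0xdd  [1]=0x8e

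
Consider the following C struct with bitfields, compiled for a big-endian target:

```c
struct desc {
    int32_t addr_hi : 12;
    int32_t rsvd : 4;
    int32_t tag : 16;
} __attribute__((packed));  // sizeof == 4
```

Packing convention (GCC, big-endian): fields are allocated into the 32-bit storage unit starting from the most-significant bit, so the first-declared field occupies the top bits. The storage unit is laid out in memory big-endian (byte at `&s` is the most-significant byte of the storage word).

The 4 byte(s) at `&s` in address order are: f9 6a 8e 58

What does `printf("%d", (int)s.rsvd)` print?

-6

[0]=0xf9 [1]=0x6a [2]=0x8e [3]=0x58 (big-endian) → word 0xf96a8e58
addr_hi [20+:12] = (word>>20) & 0xfff = 3990
rsvd [16+:4] = (word>>16) & 0xf = 10  ←
tag [0+:16] = (word>>0) & 0xffff = 36440
rsvd signed 4b, MSB=1: 10 - 16 = -6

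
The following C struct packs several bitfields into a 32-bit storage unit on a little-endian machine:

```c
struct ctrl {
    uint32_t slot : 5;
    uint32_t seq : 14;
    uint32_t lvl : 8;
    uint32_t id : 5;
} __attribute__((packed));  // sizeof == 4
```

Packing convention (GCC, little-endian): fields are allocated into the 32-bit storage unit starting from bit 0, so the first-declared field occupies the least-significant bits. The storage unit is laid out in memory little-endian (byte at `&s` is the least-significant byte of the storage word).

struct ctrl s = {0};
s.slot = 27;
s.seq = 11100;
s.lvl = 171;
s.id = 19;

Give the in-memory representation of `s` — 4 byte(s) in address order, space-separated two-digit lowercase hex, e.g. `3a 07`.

slot (5b) val=27 bits=0x1b at bit 0: 0x0000001b
seq (14b) val=11100 bits=0x2b5c at bit 5: 0x00056b9b
lvl (8b) val=171 bits=0xab at bit 19: 0x055d6b9b
id (5b) val=19 bits=0x13 at bit 27: 0x9d5d6b9b
word = 0x9d5d6b9b → little-endian bytes:
  [0]=0x9b  [1]=0x6b  [2]=0x5d  [3]=0x9d

9b 6b 5d 9d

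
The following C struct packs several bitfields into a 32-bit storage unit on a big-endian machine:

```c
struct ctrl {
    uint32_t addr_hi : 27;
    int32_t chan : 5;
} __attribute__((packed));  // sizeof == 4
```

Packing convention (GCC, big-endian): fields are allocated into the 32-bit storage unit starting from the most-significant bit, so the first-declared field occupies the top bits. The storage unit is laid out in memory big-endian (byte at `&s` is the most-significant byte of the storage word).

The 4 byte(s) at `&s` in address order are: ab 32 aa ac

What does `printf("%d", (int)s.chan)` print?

12

[0]=0xab [1]=0x32 [2]=0xaa [3]=0xac (big-endian) → word 0xab32aaac
addr_hi:27 @ bit 5 → (0xab32aaac>>5)&0x7ffffff = 0x5599555
chan:5 @ bit 0 → (0xab32aaac>>0)&0x1f = 0xc  ←
chan signed 5b, MSB=0: value = 12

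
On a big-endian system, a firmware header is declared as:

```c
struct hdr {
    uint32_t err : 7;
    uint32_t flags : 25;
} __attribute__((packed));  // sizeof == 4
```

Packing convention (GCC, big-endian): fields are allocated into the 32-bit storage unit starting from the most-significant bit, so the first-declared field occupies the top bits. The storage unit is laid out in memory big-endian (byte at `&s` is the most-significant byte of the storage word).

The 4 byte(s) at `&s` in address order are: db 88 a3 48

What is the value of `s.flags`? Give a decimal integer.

25731912

[0]=0xdb [1]=0x88 [2]=0xa3 [3]=0x48 (big-endian) → word 0xdb88a348
err:7 @ bit 25 → (0xdb88a348>>25)&0x7f = 0x6d
flags:25 @ bit 0 → (0xdb88a348>>0)&0x1ffffff = 0x188a348  ←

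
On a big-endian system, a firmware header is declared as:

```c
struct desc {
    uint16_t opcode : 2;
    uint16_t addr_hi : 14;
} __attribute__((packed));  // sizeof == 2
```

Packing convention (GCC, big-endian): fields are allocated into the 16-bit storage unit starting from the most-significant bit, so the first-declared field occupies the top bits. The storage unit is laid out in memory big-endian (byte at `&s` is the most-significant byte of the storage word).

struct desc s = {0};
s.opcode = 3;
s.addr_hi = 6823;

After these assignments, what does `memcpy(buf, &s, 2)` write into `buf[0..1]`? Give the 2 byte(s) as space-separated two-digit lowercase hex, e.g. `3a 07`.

opcode (2b) val=3 bits=0x3 at bit 14: 0xc000
addr_hi (14b) val=6823 bits=0x1aa7 at bit 0: 0xdaa7
word = 0xdaa7 → big-endian bytes:
  [0]=0xda  [1]=0xa7

da a7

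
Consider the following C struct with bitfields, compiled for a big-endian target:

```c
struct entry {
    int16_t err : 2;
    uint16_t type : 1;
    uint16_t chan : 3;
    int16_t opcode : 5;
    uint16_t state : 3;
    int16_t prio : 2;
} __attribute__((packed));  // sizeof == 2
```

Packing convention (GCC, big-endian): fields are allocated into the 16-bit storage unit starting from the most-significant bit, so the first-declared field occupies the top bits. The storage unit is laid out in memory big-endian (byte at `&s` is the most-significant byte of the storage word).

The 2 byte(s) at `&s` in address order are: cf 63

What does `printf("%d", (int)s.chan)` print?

3

[0]=0xcf [1]=0x63 (big-endian) → word 0xcf63
err [14+:2] = (word>>14) & 0x3 = 3
type [13+:1] = (word>>13) & 0x1 = 0
chan [10+:3] = (word>>10) & 0x7 = 3  ←
opcode [5+:5] = (word>>5) & 0x1f = 27
state [2+:3] = (word>>2) & 0x7 = 0
prio [0+:2] = (word>>0) & 0x3 = 3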